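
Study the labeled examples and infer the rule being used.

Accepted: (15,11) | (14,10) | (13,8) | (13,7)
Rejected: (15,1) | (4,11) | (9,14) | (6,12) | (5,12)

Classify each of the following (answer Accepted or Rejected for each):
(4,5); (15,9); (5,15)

The common property of the 'Accepted' items is: first > second AND sum ≥ 17. No 'Rejected' item has it.
(4,5) → 4 < 5, 4+5 = 9 → Rejected.
(15,9) → 15 > 9, 15+9 = 24 → Accepted.
(5,15) → 5 < 15, 5+15 = 20 → Rejected.

Rejected, Accepted, Rejected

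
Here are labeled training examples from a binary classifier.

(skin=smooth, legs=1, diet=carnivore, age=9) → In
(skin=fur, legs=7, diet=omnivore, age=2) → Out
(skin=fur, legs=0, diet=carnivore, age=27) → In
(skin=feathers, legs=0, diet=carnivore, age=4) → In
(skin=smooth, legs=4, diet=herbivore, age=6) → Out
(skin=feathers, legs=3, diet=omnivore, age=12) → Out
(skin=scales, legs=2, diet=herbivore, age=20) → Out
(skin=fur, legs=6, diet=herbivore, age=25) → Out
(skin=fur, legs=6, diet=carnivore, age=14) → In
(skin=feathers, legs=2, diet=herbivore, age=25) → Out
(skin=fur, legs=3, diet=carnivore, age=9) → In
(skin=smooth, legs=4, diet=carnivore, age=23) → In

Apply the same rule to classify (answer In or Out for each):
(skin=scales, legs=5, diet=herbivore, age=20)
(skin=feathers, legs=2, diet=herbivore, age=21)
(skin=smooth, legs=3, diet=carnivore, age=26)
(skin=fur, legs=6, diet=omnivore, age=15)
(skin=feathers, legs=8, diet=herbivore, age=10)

Comparing the two groups points to one rule — diet is carnivore.
(skin=scales, legs=5, diet=herbivore, age=20) → diet is herbivore → Out.
(skin=feathers, legs=2, diet=herbivore, age=21) → diet is herbivore → Out.
(skin=smooth, legs=3, diet=carnivore, age=26) → diet is carnivore → In.
(skin=fur, legs=6, diet=omnivore, age=15) → diet is omnivore → Out.
(skin=feathers, legs=8, diet=herbivore, age=10) → diet is herbivore → Out.

Out, Out, In, Out, Out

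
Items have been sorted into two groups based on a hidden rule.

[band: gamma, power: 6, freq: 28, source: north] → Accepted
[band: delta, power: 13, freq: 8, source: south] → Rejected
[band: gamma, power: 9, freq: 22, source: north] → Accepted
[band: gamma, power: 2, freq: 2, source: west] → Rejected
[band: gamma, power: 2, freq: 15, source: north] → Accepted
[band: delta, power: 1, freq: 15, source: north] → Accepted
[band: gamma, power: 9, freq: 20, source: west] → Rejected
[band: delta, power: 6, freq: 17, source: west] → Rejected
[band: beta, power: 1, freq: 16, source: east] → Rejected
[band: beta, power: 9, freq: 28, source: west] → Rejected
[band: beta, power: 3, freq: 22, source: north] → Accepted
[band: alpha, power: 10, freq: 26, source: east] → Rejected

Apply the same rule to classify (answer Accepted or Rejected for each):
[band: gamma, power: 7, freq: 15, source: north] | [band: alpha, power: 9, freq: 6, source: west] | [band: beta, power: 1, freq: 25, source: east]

Accepted, Rejected, Rejected

Every 'Accepted' example satisfies: source is north. None of the 'Rejected' examples do.
Accepted: [band: gamma, power: 7, freq: 15, source: north], since source is north.
Rejected: [band: alpha, power: 9, freq: 6, source: west], since source is west.
Rejected: [band: beta, power: 1, freq: 25, source: east], since source is east.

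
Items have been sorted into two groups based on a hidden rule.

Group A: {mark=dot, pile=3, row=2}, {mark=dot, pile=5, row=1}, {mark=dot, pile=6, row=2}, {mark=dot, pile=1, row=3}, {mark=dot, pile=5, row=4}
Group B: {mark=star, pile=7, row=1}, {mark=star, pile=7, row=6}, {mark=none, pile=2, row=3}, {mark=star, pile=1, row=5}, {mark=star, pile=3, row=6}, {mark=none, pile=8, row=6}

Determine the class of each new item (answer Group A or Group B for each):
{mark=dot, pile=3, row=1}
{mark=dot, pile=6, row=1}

The common property of the 'Group A' items is: mark is dot. No 'Group B' item has it.

Group A, Group A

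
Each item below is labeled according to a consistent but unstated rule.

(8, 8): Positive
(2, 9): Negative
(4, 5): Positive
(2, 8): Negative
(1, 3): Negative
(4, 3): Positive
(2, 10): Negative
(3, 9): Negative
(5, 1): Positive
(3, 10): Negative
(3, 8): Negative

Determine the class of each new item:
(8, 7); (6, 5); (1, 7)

Positive, Positive, Negative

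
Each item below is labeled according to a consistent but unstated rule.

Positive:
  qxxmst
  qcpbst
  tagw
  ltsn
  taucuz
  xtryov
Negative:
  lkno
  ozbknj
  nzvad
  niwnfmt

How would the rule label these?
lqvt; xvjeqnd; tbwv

The classifier is using: even length AND contains 't'.

Positive, Negative, Positive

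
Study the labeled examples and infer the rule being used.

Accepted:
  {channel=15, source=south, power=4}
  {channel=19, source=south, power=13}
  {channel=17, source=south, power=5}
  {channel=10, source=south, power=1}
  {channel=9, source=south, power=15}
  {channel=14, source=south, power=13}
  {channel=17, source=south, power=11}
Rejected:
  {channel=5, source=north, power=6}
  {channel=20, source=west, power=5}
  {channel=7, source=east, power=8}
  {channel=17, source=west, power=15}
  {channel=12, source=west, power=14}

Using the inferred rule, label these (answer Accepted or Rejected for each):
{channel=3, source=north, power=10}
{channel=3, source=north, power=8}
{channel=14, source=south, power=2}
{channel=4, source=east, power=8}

Rejected, Rejected, Accepted, Rejected

The pattern is that an item is 'Accepted' exactly when: source is south.
{channel=3, source=north, power=10} → source is north → Rejected. {channel=3, source=north, power=8} → source is north → Rejected. {channel=14, source=south, power=2} → source is south → Accepted. {channel=4, source=east, power=8} → source is east → Rejected.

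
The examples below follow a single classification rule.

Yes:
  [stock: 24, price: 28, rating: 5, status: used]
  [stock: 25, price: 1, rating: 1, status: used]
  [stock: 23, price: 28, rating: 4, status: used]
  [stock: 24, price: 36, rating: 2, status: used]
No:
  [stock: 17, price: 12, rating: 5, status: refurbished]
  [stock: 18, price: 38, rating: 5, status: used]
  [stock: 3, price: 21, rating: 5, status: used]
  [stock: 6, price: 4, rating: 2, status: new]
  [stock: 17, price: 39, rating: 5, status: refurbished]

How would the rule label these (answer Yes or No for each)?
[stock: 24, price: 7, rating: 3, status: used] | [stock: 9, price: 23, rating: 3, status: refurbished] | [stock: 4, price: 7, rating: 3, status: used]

Yes, No, No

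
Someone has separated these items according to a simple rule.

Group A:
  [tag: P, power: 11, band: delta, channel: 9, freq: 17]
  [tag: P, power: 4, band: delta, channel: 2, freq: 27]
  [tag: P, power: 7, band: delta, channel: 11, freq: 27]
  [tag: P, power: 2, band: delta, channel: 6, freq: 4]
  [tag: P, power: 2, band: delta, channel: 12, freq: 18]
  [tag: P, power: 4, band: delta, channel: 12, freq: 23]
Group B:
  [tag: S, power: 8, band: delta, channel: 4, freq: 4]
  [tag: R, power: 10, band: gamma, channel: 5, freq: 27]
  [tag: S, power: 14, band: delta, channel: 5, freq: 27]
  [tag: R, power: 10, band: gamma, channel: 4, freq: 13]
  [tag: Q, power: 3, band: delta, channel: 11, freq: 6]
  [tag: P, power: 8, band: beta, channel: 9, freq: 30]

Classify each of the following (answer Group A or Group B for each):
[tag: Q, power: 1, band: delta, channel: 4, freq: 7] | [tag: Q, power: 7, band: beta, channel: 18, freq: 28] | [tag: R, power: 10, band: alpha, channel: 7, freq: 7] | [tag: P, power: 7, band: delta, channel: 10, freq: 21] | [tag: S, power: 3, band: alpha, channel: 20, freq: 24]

All 'Group A' examples share one property — tag is P AND band is delta — and every 'Group B' example lacks it.
[tag: Q, power: 1, band: delta, channel: 4, freq: 7] → tag is Q, band is delta → Group B. [tag: Q, power: 7, band: beta, channel: 18, freq: 28] → tag is Q, band is beta → Group B. [tag: R, power: 10, band: alpha, channel: 7, freq: 7] → tag is R, band is alpha → Group B. [tag: P, power: 7, band: delta, channel: 10, freq: 21] → tag is P, band is delta → Group A. [tag: S, power: 3, band: alpha, channel: 20, freq: 24] → tag is S, band is alpha → Group B.

Group B, Group B, Group B, Group A, Group B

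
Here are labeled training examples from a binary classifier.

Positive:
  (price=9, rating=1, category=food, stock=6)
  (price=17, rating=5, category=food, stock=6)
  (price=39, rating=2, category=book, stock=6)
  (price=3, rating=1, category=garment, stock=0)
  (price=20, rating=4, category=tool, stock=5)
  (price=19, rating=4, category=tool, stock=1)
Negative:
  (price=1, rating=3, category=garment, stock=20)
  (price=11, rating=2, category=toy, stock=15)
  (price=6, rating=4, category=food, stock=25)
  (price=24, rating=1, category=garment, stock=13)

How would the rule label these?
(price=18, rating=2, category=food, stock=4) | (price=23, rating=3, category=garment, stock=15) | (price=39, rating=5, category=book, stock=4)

A rule that fits every label: stock ≤ 6 — true of each 'Positive' example, false of each 'Negative' one.
(price=18, rating=2, category=food, stock=4): stock = 4, satisfies this → Positive.
(price=23, rating=3, category=garment, stock=15): stock = 15, lacks this property → Negative.
(price=39, rating=5, category=book, stock=4): stock = 4, satisfies this → Positive.

Positive, Negative, Positive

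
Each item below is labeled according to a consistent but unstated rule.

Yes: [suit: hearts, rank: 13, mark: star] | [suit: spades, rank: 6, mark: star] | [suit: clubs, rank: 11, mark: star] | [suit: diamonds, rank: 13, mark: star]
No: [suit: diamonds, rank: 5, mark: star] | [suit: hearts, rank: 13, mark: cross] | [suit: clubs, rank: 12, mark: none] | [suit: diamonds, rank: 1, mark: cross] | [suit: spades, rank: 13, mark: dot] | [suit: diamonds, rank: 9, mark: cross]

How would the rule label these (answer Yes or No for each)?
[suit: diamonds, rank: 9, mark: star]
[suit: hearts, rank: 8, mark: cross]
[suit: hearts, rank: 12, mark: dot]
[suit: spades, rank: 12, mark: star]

All 'Yes' examples share one property — mark is star AND rank ≥ 6 — and every 'No' example lacks it.
[suit: diamonds, rank: 9, mark: star]: Yes (mark is star, rank = 9). [suit: hearts, rank: 8, mark: cross]: No (mark is cross, rank = 8). [suit: hearts, rank: 12, mark: dot]: No (mark is dot, rank = 12). [suit: spades, rank: 12, mark: star]: Yes (mark is star, rank = 12).

Yes, No, No, Yes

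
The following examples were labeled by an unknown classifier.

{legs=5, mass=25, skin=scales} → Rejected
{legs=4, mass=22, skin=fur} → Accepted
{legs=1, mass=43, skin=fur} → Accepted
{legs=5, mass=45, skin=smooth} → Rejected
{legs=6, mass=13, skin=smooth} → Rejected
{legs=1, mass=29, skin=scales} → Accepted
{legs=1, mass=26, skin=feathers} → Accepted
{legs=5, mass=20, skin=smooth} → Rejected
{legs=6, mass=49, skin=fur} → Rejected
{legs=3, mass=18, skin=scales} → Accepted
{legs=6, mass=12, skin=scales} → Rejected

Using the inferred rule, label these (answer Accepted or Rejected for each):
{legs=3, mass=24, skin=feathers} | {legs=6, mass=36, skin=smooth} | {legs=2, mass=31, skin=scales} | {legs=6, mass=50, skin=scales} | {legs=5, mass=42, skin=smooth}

'Accepted' ⟺ legs ≤ 4.
{legs=3, mass=24, skin=feathers}: Accepted (legs = 3). {legs=6, mass=36, skin=smooth}: Rejected (legs = 6). {legs=2, mass=31, skin=scales}: Accepted (legs = 2). {legs=6, mass=50, skin=scales}: Rejected (legs = 6). {legs=5, mass=42, skin=smooth}: Rejected (legs = 5).

Accepted, Rejected, Accepted, Rejected, Rejected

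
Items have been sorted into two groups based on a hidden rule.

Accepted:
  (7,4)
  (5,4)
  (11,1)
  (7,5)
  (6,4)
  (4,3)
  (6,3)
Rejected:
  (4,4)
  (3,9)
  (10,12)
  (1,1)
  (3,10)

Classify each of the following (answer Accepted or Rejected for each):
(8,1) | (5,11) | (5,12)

Checking candidate rules against both groups, what survives is: first > second.
(8,1): 8 > 1, fits → Accepted.
(5,11): 5 < 11, fails this test → Rejected.
(5,12): 5 < 12, fails this test → Rejected.

Accepted, Rejected, Rejected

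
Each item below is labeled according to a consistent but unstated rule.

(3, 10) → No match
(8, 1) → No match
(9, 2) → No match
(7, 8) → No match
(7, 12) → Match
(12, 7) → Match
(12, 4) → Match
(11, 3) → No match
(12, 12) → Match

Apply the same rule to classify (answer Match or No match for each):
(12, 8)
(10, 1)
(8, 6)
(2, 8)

Match, No match, No match, No match

Every 'Match' example satisfies: sum ≥ 16. None of the 'No match' examples do.
(12, 8): 12+8 = 20 — qualifies, so Match.
(10, 1): 10+1 = 11 — fails this test, so No match.
(8, 6): 8+6 = 14 — fails this test, so No match.
(2, 8): 2+8 = 10 — fails this test, so No match.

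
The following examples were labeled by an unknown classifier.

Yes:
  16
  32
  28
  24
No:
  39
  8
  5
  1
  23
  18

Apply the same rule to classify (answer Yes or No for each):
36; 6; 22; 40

Rule: multiple of 4 AND at least 16. This holds for each 'Yes' example and fails for each 'No' one.
36: 36 = 4·9, 36 ≥ 16, satisfies this → Yes. 6: 6 = 4·1 + 2, 6 < 16, doesn't qualify → No. 22: 22 = 4·5 + 2, 22 ≥ 16, doesn't qualify → No. 40: 40 = 4·10, 40 ≥ 16, satisfies this → Yes.

Yes, No, No, Yes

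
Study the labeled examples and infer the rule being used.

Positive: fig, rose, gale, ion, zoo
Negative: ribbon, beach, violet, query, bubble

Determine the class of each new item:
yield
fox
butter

Negative, Positive, Negative

The classifier is using: length ≤ 4.
yield: length 5, lacks this property → Negative. fox: length 3, passes → Positive. butter: length 6, lacks this property → Negative.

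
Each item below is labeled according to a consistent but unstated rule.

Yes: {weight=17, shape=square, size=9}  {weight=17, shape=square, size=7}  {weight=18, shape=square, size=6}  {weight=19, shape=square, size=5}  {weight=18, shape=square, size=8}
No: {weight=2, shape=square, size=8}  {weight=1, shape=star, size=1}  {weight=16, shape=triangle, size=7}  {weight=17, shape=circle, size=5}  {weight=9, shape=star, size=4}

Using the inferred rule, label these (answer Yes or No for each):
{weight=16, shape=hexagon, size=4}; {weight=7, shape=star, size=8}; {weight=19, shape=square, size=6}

One predicate separates the groups cleanly: shape is square AND weight ≥ 9.
{weight=16, shape=hexagon, size=4} → shape is hexagon, weight = 16 → No.
{weight=7, shape=star, size=8} → shape is star, weight = 7 → No.
{weight=19, shape=square, size=6} → shape is square, weight = 19 → Yes.

No, No, Yes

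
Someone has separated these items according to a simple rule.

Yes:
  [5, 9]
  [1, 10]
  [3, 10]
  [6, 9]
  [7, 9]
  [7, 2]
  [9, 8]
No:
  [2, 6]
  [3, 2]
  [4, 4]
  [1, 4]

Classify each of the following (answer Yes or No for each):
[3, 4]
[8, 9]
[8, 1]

Rule: sum ≥ 9. This holds for each 'Yes' example and fails for each 'No' one.
[3, 4] — 3+4 = 7, hence No. [8, 9] — 8+9 = 17, hence Yes. [8, 1] — 8+1 = 9, hence Yes.

No, Yes, Yes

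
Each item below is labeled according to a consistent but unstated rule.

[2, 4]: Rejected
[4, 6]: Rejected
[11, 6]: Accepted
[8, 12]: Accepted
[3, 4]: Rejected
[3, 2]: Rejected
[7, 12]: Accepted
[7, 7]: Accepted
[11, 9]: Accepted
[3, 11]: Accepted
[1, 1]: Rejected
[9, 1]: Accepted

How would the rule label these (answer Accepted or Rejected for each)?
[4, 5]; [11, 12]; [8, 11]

Rejected, Accepted, Accepted

One predicate separates the groups cleanly: max ≥ 7.
[4, 5]: max 5, fails this test → Rejected. [11, 12]: max 12, passes → Accepted. [8, 11]: max 11, passes → Accepted.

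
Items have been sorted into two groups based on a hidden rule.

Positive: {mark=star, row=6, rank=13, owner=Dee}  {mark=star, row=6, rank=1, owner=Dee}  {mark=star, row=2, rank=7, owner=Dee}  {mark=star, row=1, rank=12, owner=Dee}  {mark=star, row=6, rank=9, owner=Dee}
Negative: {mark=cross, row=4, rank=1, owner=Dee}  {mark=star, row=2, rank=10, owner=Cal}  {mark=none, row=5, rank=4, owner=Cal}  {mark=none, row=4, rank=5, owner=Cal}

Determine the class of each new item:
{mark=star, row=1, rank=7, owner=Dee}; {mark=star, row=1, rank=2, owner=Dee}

All 'Positive' examples share one property — owner is Dee AND mark is star — and every 'Negative' example lacks it.
{mark=star, row=1, rank=7, owner=Dee}: owner is Dee, mark is star, checks out → Positive. {mark=star, row=1, rank=2, owner=Dee}: owner is Dee, mark is star, checks out → Positive.

Positive, Positive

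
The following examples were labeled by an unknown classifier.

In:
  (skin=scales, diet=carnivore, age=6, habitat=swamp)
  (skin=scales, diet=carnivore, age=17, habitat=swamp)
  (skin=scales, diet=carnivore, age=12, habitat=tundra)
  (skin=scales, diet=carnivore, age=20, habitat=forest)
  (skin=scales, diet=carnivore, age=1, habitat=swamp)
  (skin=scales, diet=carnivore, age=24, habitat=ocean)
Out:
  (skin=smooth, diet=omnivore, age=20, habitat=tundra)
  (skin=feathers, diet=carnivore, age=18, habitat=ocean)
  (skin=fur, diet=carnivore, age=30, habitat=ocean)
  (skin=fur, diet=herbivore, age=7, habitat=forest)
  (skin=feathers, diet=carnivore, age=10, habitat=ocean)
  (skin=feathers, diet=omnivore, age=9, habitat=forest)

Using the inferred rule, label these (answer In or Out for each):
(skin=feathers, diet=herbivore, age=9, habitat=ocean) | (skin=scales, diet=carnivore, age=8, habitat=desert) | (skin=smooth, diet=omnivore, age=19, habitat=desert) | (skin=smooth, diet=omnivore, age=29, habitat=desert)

Out, In, Out, Out

The pattern is that an item is 'In' exactly when: skin is scales.
(skin=feathers, diet=herbivore, age=9, habitat=ocean): Out (skin is feathers). (skin=scales, diet=carnivore, age=8, habitat=desert): In (skin is scales). (skin=smooth, diet=omnivore, age=19, habitat=desert): Out (skin is smooth). (skin=smooth, diet=omnivore, age=29, habitat=desert): Out (skin is smooth).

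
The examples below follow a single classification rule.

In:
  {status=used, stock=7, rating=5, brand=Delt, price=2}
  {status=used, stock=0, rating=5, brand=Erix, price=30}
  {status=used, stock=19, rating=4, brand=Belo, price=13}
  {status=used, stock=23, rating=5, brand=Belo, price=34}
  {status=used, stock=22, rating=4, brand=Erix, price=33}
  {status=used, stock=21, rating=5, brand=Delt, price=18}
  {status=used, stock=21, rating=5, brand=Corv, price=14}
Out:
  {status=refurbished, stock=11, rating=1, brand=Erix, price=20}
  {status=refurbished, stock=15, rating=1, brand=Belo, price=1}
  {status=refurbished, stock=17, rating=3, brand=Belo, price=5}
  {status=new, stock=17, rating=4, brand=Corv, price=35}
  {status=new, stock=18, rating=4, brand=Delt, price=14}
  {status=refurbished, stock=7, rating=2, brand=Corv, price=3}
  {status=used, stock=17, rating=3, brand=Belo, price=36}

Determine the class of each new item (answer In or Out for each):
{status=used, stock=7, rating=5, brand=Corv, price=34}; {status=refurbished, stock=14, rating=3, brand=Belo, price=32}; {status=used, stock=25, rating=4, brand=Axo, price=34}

The rule appears to be: status is used AND price ≤ 34.
{status=used, stock=7, rating=5, brand=Corv, price=34} → status is used, price = 34 → In.
{status=refurbished, stock=14, rating=3, brand=Belo, price=32} → status is refurbished, price = 32 → Out.
{status=used, stock=25, rating=4, brand=Axo, price=34} → status is used, price = 34 → In.

In, Out, In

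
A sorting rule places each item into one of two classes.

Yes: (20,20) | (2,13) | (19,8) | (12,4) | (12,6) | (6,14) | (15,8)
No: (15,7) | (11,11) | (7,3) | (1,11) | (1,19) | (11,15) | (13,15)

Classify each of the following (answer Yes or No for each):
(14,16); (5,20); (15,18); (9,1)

Yes, Yes, Yes, No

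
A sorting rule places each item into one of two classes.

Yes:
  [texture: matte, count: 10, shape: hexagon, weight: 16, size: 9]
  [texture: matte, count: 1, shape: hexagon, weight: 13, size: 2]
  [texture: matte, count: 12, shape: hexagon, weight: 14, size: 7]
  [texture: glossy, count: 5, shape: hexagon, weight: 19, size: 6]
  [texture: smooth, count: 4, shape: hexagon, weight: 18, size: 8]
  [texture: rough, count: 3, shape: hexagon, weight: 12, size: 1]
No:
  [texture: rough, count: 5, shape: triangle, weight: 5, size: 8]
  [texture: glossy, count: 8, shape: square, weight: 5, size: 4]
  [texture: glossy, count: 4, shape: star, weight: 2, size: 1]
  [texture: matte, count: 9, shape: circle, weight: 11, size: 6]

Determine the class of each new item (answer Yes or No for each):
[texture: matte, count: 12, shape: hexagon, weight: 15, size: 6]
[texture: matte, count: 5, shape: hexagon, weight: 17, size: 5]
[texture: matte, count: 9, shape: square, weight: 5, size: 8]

The classifier is using: shape is hexagon.
Yes: [texture: matte, count: 12, shape: hexagon, weight: 15, size: 6], since shape is hexagon. Yes: [texture: matte, count: 5, shape: hexagon, weight: 17, size: 5], since shape is hexagon. No: [texture: matte, count: 9, shape: square, weight: 5, size: 8], since shape is square.

Yes, Yes, No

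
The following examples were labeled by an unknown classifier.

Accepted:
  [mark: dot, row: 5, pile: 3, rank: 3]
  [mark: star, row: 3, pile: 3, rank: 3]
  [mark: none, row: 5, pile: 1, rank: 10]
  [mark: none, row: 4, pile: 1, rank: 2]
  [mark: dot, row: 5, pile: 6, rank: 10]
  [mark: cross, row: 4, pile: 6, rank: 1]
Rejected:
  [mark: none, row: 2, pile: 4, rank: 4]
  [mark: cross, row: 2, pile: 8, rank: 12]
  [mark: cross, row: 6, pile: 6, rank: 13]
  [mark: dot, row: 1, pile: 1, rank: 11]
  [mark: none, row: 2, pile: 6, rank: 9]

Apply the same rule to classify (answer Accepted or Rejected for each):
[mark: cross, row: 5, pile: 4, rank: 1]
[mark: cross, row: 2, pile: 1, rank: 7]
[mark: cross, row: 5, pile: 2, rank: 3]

Accepted, Rejected, Accepted

The rule appears to be: row ≥ 3 AND row ≤ 5.
[mark: cross, row: 5, pile: 4, rank: 1]: Accepted (row = 5).
[mark: cross, row: 2, pile: 1, rank: 7]: Rejected (row = 2).
[mark: cross, row: 5, pile: 2, rank: 3]: Accepted (row = 5).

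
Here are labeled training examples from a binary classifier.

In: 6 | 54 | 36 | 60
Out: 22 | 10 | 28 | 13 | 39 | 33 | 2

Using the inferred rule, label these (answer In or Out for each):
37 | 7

Checking candidate rules against both groups, what survives is: multiple of 6.
37 — 37 = 6·6 + 1, hence Out. 7 — 7 = 6·1 + 1, hence Out.

Out, Out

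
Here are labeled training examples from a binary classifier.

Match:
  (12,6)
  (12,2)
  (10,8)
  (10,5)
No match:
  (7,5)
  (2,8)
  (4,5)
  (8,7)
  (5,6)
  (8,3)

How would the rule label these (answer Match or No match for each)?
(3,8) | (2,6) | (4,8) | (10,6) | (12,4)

No match, No match, No match, Match, Match

'Match' ⟺ first ≥ 10.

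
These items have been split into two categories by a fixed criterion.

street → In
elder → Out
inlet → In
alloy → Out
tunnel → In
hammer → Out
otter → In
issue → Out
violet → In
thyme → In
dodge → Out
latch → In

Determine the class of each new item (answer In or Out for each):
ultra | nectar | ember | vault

'In' ⟺ contains 't'.

In, In, Out, In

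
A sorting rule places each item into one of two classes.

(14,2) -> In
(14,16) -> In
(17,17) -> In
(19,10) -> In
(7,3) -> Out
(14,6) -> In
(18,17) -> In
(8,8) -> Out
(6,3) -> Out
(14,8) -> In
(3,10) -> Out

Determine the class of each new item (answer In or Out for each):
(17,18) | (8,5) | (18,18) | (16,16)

In, Out, In, In

The pattern is that an item is 'In' exactly when: first ≥ 10.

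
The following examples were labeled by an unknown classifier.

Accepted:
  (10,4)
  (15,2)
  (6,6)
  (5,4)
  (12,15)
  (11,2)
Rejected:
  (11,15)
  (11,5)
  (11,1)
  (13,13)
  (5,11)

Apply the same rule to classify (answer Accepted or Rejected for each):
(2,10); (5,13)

All 'Accepted' examples share one property — product is even — and every 'Rejected' example lacks it.
(2,10): 2·10 = 20 — passes, so Accepted. (5,13): 5·13 = 65 — does not fit, so Rejected.

Accepted, Rejected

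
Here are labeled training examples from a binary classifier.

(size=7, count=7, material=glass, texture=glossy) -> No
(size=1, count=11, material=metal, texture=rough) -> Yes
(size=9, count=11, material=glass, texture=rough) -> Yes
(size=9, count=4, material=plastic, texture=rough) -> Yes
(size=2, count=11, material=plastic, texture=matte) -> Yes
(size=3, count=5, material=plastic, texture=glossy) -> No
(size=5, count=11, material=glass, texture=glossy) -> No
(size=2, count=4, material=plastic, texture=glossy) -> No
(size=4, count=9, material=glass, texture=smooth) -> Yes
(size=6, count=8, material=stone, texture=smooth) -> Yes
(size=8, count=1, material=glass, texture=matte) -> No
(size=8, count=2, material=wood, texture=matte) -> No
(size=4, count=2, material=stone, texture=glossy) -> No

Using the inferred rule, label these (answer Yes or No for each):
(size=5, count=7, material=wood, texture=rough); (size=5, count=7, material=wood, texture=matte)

Yes, Yes

The distinguishing property — texture is not glossy AND count ≥ 4 — holds for all the 'Yes' cases and none of the 'No' cases.
(size=5, count=7, material=wood, texture=rough): texture is rough, count = 7 — satisfies this, so Yes. (size=5, count=7, material=wood, texture=matte): texture is matte, count = 7 — satisfies this, so Yes.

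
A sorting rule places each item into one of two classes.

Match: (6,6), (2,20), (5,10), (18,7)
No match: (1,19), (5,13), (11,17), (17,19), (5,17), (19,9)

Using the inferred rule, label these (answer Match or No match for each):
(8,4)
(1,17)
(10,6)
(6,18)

Match, No match, Match, Match

One predicate separates the groups cleanly: product is even.
(8,4): 8·4 = 32, matches → Match.
(1,17): 1·17 = 17, does not satisfy this → No match.
(10,6): 10·6 = 60, matches → Match.
(6,18): 6·18 = 108, matches → Match.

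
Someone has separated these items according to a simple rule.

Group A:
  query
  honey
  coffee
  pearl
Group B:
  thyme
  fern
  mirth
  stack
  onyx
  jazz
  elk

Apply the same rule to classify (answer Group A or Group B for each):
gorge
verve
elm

Group A, Group A, Group B

A rule that fits every label: has ≥ 2 vowels — true of each 'Group A' example, false of each 'Group B' one.
gorge: 2 vowels, matches → Group A.
verve: 2 vowels, matches → Group A.
elm: 1 vowel, doesn't match → Group B.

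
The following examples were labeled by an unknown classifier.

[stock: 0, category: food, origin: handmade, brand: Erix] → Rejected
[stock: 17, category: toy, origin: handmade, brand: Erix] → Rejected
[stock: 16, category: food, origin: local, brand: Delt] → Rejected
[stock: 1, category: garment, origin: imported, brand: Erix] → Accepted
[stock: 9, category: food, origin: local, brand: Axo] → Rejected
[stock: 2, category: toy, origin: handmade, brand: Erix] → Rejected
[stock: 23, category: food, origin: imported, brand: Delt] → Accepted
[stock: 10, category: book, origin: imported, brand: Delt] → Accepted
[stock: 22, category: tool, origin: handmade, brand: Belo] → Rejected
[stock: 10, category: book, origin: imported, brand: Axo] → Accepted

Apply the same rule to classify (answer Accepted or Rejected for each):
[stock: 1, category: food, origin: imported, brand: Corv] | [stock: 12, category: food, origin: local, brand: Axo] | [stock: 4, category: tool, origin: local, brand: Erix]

Accepted, Rejected, Rejected

'Accepted' ⟺ origin is imported.
[stock: 1, category: food, origin: imported, brand: Corv]: origin is imported — meets the rule, so Accepted. [stock: 12, category: food, origin: local, brand: Axo]: origin is local — fails this test, so Rejected. [stock: 4, category: tool, origin: local, brand: Erix]: origin is local — fails this test, so Rejected.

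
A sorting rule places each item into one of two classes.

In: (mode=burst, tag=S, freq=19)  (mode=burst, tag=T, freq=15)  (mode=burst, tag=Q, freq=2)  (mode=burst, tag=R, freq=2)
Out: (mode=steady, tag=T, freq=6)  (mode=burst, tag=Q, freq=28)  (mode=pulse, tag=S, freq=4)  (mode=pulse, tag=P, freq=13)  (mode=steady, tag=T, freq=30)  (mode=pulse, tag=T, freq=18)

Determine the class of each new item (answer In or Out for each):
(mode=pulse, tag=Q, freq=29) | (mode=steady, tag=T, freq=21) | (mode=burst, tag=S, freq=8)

The rule appears to be: mode is burst AND freq ≤ 19.
Out: (mode=pulse, tag=Q, freq=29), since mode is pulse, freq = 29. Out: (mode=steady, tag=T, freq=21), since mode is steady, freq = 21. In: (mode=burst, tag=S, freq=8), since mode is burst, freq = 8.

Out, Out, In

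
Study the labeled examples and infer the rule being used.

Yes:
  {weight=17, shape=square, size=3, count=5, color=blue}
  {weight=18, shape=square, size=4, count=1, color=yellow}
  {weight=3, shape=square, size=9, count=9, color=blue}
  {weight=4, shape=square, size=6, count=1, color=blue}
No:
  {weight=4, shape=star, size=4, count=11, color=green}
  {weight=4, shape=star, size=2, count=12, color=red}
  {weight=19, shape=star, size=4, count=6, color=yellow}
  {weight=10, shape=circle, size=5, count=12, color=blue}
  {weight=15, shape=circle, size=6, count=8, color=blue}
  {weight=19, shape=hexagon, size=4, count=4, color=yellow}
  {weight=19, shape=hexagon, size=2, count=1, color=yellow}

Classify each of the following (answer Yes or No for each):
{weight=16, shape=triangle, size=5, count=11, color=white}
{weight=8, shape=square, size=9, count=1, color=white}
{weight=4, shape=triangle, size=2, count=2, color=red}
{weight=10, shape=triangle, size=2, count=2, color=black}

No, Yes, No, No

One predicate separates the groups cleanly: shape is square.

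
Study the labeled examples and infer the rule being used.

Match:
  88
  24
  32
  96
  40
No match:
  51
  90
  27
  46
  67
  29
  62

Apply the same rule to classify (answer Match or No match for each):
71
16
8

No match, Match, Match

The distinguishing property — multiple of 4 — holds for all the 'Match' cases and none of the 'No match' cases.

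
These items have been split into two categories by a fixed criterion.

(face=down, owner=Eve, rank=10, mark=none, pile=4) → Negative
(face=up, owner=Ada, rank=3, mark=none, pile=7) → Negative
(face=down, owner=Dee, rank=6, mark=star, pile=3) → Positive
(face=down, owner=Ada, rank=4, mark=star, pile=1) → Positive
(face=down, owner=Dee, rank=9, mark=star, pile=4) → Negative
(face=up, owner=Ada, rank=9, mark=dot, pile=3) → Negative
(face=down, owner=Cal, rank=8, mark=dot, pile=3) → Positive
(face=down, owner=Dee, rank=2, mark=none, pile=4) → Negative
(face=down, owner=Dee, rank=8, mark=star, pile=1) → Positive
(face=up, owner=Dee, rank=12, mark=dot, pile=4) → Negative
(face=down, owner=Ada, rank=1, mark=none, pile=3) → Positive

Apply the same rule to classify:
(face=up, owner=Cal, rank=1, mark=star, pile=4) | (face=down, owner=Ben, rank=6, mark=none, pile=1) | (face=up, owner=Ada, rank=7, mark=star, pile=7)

The common property of the 'Positive' items is: face is down AND pile ≤ 3. No 'Negative' item has it.

Negative, Positive, Negative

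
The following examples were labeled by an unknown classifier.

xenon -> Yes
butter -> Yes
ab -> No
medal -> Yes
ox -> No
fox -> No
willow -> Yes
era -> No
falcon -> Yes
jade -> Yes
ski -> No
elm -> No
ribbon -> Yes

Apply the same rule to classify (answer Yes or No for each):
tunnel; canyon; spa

Yes, Yes, No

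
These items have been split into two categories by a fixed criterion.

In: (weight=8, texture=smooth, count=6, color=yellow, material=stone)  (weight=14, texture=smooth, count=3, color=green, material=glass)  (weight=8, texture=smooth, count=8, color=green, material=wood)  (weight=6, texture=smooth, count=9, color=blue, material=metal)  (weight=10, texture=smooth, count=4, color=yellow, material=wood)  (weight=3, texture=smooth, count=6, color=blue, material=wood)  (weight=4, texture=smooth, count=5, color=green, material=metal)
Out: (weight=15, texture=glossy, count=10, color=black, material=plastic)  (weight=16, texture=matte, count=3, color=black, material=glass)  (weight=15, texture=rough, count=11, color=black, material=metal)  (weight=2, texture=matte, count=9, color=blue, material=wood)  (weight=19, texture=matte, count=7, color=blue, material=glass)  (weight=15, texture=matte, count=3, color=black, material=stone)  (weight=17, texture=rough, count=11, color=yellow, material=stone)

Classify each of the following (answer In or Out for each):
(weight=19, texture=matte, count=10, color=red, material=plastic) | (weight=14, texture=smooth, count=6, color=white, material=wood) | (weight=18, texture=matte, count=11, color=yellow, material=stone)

Out, In, Out

Comparing the two groups points to one rule — texture is smooth.
(weight=19, texture=matte, count=10, color=red, material=plastic): Out (texture is matte). (weight=14, texture=smooth, count=6, color=white, material=wood): In (texture is smooth). (weight=18, texture=matte, count=11, color=yellow, material=stone): Out (texture is matte).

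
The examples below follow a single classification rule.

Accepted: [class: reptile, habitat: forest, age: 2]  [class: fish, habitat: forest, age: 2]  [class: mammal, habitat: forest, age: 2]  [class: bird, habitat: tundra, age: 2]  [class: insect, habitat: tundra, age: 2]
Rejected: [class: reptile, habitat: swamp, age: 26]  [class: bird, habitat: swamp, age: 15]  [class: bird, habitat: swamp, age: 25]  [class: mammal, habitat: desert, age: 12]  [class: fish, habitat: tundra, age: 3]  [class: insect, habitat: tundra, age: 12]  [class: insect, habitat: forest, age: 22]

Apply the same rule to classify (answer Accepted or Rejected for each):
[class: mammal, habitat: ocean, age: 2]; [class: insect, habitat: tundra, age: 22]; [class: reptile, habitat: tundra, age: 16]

Accepted, Rejected, Rejected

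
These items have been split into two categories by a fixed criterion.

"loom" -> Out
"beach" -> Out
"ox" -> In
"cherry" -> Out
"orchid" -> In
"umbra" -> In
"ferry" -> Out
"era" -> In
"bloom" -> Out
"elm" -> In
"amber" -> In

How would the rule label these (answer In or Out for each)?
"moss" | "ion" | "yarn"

Out, In, Out

The distinguishing property — starts with a vowel — holds for all the 'In' cases and none of the 'Out' cases.
"moss" — starts with 'm', hence Out.
"ion" — starts with 'i', hence In.
"yarn" — starts with 'y', hence Out.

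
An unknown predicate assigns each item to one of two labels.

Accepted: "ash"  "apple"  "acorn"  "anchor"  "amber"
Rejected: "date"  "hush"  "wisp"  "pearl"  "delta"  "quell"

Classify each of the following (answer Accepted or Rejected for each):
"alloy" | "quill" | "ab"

Accepted, Rejected, Accepted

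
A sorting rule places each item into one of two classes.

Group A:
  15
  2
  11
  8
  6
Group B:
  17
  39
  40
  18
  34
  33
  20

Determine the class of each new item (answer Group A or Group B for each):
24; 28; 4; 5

The classifier is using: at most 15.

Group B, Group B, Group A, Group A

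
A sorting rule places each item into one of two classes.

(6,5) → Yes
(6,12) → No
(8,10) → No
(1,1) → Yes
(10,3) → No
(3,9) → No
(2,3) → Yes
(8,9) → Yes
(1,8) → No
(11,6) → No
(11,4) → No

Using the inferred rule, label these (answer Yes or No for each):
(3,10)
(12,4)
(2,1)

No, No, Yes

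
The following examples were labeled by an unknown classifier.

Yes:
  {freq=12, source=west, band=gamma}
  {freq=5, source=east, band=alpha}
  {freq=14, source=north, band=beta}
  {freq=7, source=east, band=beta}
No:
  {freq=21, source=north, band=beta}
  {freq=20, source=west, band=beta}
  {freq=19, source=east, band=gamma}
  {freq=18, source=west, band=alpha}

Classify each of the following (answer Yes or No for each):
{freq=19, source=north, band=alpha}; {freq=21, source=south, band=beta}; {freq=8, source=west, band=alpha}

No, No, Yes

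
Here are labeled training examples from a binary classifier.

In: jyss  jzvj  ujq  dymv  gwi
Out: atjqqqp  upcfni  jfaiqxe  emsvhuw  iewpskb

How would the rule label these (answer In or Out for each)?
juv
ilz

In, In

The pattern is that an item is 'In' exactly when: length ≤ 4.
juv: length 3 — satisfies this, so In. ilz: length 3 — satisfies this, so In.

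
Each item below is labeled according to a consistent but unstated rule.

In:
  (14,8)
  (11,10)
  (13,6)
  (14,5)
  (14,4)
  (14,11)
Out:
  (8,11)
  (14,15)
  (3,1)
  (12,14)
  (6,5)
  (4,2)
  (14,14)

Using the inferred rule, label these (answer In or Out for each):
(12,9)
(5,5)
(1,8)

In, Out, Out

'In' ⟺ first > second AND sum ≥ 18.
(12,9): 12 > 9, 12+9 = 21 — has this property, so In. (5,5): 5 = 5, 5+5 = 10 — doesn't qualify, so Out. (1,8): 1 < 8, 1+8 = 9 — doesn't qualify, so Out.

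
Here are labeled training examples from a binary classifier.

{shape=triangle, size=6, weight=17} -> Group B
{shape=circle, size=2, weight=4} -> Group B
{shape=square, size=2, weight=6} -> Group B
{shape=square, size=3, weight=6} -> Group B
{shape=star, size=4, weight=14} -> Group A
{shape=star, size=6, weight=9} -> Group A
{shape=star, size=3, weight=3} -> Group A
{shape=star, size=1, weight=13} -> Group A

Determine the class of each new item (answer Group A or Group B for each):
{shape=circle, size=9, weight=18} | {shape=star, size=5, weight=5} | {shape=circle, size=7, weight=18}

Group B, Group A, Group B

All 'Group A' examples share one property — shape is star — and every 'Group B' example lacks it.
Group B: {shape=circle, size=9, weight=18}, since shape is circle. Group A: {shape=star, size=5, weight=5}, since shape is star. Group B: {shape=circle, size=7, weight=18}, since shape is circle.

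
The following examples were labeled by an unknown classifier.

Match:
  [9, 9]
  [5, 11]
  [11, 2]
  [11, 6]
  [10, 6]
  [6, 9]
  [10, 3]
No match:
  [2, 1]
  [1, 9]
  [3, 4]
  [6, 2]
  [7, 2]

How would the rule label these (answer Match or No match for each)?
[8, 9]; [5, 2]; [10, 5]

Match, No match, Match

The distinguishing property — sum ≥ 13 — holds for all the 'Match' cases and none of the 'No match' cases.
[8, 9]: Match (8+9 = 17). [5, 2]: No match (5+2 = 7). [10, 5]: Match (10+5 = 15).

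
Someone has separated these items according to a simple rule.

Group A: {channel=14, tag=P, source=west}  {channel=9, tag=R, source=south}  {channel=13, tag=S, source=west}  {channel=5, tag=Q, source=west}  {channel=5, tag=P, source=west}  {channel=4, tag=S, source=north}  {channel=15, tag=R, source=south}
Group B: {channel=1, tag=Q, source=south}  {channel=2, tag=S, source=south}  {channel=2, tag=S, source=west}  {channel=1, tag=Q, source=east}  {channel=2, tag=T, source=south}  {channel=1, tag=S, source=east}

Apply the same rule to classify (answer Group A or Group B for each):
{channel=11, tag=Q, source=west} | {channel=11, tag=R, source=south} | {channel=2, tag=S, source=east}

All 'Group A' examples share one property — channel ≥ 4 — and every 'Group B' example lacks it.
{channel=11, tag=Q, source=west}: channel = 11, passes → Group A.
{channel=11, tag=R, source=south}: channel = 11, passes → Group A.
{channel=2, tag=S, source=east}: channel = 2, lacks this property → Group B.

Group A, Group A, Group B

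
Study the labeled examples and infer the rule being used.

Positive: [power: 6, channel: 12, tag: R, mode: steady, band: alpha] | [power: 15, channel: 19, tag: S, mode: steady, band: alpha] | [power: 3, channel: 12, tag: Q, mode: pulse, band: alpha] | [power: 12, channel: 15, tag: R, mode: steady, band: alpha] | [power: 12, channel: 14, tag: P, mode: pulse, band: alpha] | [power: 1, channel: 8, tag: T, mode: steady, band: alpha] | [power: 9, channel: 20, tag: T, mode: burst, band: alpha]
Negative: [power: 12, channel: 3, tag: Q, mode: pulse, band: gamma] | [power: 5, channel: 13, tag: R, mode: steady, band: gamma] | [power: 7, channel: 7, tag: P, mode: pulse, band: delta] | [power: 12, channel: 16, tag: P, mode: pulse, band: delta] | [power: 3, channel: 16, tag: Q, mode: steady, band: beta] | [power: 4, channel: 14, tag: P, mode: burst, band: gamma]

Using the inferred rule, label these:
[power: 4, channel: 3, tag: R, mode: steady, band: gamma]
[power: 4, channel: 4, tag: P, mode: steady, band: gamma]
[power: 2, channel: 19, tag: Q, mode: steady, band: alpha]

'Positive' ⟺ band is alpha.
[power: 4, channel: 3, tag: R, mode: steady, band: gamma] → band is gamma → Negative.
[power: 4, channel: 4, tag: P, mode: steady, band: gamma] → band is gamma → Negative.
[power: 2, channel: 19, tag: Q, mode: steady, band: alpha] → band is alpha → Positive.

Negative, Negative, Positive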